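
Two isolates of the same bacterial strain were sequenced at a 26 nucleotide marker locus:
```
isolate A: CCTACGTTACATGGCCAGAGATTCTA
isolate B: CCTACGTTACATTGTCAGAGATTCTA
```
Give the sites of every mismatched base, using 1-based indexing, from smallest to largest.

Differences at site 13 (G→T), site 15 (C→T).

13, 15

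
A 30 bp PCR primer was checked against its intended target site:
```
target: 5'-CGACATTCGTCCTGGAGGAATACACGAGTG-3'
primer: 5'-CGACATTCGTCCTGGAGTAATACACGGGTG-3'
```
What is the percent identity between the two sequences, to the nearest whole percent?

93%

Mismatches at positions 18, 27 (1-based): 2 of 30.
Identical positions: 28/30 = 93.33% → 93%.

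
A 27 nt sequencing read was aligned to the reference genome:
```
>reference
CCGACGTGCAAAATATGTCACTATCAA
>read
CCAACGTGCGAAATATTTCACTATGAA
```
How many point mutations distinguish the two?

4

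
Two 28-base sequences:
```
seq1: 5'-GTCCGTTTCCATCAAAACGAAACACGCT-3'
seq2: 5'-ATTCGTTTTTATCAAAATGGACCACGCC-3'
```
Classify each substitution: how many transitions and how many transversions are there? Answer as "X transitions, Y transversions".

Transitions (purine↔purine or pyrimidine↔pyrimidine): 1 G→A, 3 C→T, 9 C→T, 10 C→T, 18 C→T, 20 A→G, 28 T→C.
Transversions (purine↔pyrimidine): 22 A→C.

7 transitions, 1 transversion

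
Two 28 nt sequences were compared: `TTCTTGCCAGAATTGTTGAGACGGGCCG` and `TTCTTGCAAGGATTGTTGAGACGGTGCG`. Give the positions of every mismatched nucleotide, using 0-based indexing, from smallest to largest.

7, 10, 24, 25

Scanning 0-based: 7: C/A; 10: A/G; 24: G/T; 25: C/G.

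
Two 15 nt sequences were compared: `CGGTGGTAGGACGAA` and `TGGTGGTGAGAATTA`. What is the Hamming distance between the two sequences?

Comparing position by position, 6 bases differ: 1 (C/T), 8 (A/G), 9 (G/A), 12 (C/A), 13 (G/T), 14 (A/T).

6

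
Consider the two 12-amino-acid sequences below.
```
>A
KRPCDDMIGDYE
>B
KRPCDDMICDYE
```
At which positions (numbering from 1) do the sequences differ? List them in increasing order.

9

Differences at position 9 (G→C).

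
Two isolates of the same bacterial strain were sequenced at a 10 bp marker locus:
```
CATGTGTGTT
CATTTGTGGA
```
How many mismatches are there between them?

3

The sequences differ at positions 4, 9, 10 (1-based) — 3 in total.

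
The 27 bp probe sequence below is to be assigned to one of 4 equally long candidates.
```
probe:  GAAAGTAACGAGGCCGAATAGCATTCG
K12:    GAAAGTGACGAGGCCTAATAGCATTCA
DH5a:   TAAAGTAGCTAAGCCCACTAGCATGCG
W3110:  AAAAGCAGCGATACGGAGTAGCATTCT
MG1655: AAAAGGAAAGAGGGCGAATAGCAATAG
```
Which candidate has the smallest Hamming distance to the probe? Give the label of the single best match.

K12

K12 differs at 3 bases; DH5a differs at 7 bases; W3110 differs at 8 bases; MG1655 differs at 6 bases. The closest is K12.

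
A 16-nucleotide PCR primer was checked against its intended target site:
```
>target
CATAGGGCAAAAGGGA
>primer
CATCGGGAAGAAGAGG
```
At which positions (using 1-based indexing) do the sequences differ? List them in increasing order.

4, 8, 10, 14, 16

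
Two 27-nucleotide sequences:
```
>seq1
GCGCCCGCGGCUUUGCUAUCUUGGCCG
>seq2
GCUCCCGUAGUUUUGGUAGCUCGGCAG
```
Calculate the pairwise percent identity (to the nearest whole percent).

70%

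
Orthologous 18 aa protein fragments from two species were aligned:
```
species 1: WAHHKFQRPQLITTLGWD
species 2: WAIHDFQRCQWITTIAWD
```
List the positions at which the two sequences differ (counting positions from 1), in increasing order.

3, 5, 9, 11, 15, 16

Scanning 1-based: 3: H/I; 5: K/D; 9: P/C; 11: L/W; 15: L/I; 16: G/A.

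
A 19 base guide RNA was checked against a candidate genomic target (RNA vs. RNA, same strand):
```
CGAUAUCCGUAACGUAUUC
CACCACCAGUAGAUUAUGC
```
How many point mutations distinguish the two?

Comparing position by position, 9 bases differ: 2 (G/A), 3 (A/C), 4 (U/C), 6 (U/C), 8 (C/A), 12 (A/G), 13 (C/A), 14 (G/U), 18 (U/G).

9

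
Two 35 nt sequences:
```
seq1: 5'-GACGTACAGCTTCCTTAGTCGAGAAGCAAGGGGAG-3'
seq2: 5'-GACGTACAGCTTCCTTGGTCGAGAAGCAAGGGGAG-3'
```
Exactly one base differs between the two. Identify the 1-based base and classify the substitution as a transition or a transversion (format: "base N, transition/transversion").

base 17, transition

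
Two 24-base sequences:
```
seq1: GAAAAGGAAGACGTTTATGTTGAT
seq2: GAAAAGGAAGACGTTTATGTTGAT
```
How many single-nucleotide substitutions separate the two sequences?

The two sequences are identical at every position.

0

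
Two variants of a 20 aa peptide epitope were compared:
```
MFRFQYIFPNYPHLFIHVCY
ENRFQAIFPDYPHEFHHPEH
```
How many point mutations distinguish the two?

9

Comparing position by position, 9 residues differ: 1 (M/E), 2 (F/N), 6 (Y/A), 10 (N/D), 14 (L/E), 16 (I/H), 18 (V/P), 19 (C/E), 20 (Y/H).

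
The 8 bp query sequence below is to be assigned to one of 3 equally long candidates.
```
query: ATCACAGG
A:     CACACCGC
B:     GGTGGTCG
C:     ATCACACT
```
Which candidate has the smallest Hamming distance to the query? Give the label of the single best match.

C

A differs at 4 bases; B differs at 7 bases; C differs at 2 bases. The closest is C.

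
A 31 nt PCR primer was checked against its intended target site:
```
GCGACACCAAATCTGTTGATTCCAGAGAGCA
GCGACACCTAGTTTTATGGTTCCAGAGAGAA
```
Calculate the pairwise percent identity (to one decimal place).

77.4%

Mismatches at positions 9, 11, 13, 15, 16, 19, 30 (1-based): 7 of 31.
Identical positions: 24/31 = 77.42% → 77.4%.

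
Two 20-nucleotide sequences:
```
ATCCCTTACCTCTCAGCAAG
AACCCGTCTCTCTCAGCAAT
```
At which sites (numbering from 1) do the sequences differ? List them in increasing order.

Differences at site 2 (T→A), site 6 (T→G), site 8 (A→C), site 9 (C→T), site 20 (G→T).

2, 6, 8, 9, 20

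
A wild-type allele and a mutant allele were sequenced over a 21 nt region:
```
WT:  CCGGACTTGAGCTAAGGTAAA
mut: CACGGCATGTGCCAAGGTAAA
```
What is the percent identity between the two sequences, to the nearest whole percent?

6 positions differ (2, 3, 5, 7, 10, 13), so 15 of 21 match: 15/21 = 71.43%.

71%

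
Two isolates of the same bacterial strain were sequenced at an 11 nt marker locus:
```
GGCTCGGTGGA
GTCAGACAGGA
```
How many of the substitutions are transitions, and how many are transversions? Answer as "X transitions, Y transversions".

1 transition, 5 transversions

Mismatches (1-based):
site 2: G→T (purine→pyrimidine, transversion)
site 4: T→A (pyrimidine→purine, transversion)
site 5: C→G (pyrimidine→purine, transversion)
site 6: G→A (purine→purine, transition)
site 7: G→C (purine→pyrimidine, transversion)
site 8: T→A (pyrimidine→purine, transversion)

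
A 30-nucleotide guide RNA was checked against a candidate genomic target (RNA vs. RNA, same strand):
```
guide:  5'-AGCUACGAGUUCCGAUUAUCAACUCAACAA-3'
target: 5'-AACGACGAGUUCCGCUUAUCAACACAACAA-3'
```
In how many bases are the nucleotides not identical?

4

Comparing position by position, 4 bases differ: 2 (G/A), 4 (U/G), 15 (A/C), 24 (U/A).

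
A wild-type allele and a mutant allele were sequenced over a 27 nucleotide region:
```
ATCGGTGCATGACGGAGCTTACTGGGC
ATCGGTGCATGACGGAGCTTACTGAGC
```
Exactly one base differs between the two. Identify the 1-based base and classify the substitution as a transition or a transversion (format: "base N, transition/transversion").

base 25, transition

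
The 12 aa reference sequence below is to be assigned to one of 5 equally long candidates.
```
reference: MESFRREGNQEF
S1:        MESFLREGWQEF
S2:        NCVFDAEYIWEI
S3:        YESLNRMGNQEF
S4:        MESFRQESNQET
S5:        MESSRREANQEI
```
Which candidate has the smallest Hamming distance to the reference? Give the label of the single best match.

S1

Hamming distances to reference — S1: 2; S2: 9; S3: 4; S4: 3; S5: 3.
Smallest is S1 with 2 mismatches.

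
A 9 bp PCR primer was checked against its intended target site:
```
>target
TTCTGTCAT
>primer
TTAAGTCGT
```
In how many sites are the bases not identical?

The sequences differ at sites 3, 4, 8 (1-based) — 3 in total.

3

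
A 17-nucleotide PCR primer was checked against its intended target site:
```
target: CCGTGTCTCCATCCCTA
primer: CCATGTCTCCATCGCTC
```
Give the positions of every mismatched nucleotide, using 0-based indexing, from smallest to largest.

2, 13, 16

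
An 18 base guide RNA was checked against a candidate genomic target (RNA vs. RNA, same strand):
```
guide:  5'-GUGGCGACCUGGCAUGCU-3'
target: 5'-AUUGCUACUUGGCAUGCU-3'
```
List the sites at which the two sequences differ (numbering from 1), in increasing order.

Scanning 1-based: 1: G/A; 3: G/U; 6: G/U; 9: C/U.

1, 3, 6, 9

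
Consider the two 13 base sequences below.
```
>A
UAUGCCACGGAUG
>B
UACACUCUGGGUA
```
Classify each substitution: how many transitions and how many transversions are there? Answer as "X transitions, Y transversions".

6 transitions, 1 transversion

Mismatches (1-based):
base 3: U→C (pyrimidine→pyrimidine, transition)
base 4: G→A (purine→purine, transition)
base 6: C→U (pyrimidine→pyrimidine, transition)
base 7: A→C (purine→pyrimidine, transversion)
base 8: C→U (pyrimidine→pyrimidine, transition)
base 11: A→G (purine→purine, transition)
base 13: G→A (purine→purine, transition)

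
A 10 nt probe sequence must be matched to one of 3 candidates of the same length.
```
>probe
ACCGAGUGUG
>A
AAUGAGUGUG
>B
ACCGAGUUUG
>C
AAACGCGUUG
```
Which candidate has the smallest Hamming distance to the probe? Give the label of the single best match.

B

Hamming distances to probe — A: 2; B: 1; C: 7.
Smallest is B with 1 mismatch.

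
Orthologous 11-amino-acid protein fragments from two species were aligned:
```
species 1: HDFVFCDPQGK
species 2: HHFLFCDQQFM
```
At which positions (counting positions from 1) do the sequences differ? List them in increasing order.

2, 4, 8, 10, 11

Scanning 1-based: 2: D/H; 4: V/L; 8: P/Q; 10: G/F; 11: K/M.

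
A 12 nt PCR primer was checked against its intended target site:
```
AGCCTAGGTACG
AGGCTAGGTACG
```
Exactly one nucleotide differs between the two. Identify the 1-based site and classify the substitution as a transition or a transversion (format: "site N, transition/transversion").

site 3, transversion

The sequences differ only at site 3: C→G (pyrimidine→purine), a transversion.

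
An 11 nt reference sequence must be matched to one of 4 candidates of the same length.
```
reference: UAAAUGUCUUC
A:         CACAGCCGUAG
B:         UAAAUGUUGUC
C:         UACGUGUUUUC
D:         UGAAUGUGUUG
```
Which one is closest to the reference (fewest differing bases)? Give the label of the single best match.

A differs at 8 bases; B differs at 2 bases; C differs at 3 bases; D differs at 3 bases. The closest is B.

B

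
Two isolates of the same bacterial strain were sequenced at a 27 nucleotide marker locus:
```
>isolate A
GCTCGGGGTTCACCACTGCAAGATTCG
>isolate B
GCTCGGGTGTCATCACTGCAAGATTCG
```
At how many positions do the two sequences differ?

Mismatches (1-based): position 8: G→T; position 9: T→G; position 13: C→T.

3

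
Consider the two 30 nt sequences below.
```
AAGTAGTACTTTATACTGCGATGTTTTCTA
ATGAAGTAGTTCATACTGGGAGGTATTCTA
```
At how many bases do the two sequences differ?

Comparing position by position, 7 bases differ: 2 (A/T), 4 (T/A), 9 (C/G), 12 (T/C), 19 (C/G), 22 (T/G), 25 (T/A).

7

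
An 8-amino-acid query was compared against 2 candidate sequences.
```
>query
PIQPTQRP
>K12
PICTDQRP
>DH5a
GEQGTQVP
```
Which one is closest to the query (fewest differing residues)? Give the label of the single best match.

K12 differs at 3 residues; DH5a differs at 4 residues. The closest is K12.

K12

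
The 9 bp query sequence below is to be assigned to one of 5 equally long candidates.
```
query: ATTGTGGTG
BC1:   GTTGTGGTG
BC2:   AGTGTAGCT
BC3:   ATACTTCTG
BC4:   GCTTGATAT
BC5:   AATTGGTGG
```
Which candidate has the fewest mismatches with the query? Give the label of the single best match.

BC1

BC1 differs at 1 position; BC2 differs at 4 positions; BC3 differs at 4 positions; BC4 differs at 8 positions; BC5 differs at 5 positions. The closest is BC1.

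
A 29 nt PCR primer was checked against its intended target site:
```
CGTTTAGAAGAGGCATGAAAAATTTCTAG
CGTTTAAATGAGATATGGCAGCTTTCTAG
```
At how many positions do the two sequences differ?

8

Comparing position by position, 8 positions differ: 7 (G/A), 9 (A/T), 13 (G/A), 14 (C/T), 18 (A/G), 19 (A/C), 21 (A/G), 22 (A/C).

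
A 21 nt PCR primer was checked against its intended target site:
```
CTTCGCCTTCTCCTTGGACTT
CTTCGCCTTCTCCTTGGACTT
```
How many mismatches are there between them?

The two sequences are identical at every position.

0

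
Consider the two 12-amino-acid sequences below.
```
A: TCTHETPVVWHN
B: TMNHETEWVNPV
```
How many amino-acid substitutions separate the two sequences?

7

Mismatches (1-based): residue 2: C→M; residue 3: T→N; residue 7: P→E; residue 8: V→W; residue 10: W→N; residue 11: H→P; residue 12: N→V.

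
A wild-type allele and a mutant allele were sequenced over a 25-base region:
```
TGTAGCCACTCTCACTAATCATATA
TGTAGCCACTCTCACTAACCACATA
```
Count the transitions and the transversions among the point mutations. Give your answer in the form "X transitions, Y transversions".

2 transitions, 0 transversions

Mismatches (1-based):
base 19: T→C (pyrimidine→pyrimidine, transition)
base 22: T→C (pyrimidine→pyrimidine, transition)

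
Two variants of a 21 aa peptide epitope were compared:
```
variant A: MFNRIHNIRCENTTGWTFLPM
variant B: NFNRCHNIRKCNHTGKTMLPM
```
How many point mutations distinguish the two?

7

Comparing position by position, 7 positions differ: 1 (M/N), 5 (I/C), 10 (C/K), 11 (E/C), 13 (T/H), 16 (W/K), 18 (F/M).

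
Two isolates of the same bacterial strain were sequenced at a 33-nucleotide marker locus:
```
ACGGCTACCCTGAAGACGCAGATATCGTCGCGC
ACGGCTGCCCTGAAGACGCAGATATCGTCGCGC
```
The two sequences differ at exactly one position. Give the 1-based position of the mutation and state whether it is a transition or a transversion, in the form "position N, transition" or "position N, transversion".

The sequences differ only at position 7: A→G (purine→purine), a transition.

position 7, transition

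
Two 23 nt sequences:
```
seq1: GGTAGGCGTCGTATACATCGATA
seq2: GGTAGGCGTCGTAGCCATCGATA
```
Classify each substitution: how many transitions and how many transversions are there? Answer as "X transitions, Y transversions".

0 transitions, 2 transversions

Mismatches (1-based):
position 14: T→G (pyrimidine→purine, transversion)
position 15: A→C (purine→pyrimidine, transversion)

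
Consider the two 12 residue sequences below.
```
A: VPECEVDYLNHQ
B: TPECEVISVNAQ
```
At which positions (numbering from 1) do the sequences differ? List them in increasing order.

1, 7, 8, 9, 11

Differences at position 1 (V→T), position 7 (D→I), position 8 (Y→S), position 9 (L→V), position 11 (H→A).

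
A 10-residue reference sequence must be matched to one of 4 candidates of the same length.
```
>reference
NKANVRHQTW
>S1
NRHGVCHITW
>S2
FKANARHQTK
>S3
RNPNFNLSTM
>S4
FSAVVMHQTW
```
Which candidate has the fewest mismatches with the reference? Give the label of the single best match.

Hamming distances to reference — S1: 5; S2: 3; S3: 8; S4: 4.
Smallest is S2 with 3 mismatches.

S2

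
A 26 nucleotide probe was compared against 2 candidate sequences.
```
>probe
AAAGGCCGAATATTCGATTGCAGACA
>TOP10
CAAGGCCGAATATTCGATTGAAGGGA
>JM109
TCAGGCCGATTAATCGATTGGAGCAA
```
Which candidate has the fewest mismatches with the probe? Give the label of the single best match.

TOP10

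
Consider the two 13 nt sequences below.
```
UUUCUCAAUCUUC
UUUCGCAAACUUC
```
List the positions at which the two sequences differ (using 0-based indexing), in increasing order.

4, 8

Scanning 0-based: 4: U/G; 8: U/A.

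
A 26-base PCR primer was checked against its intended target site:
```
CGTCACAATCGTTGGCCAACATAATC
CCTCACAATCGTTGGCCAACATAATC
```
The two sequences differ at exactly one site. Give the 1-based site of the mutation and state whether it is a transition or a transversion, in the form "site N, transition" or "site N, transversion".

site 2, transversion

Site 2 changes G→C. G is a purine and C is a pyrimidine, so this is a transversion.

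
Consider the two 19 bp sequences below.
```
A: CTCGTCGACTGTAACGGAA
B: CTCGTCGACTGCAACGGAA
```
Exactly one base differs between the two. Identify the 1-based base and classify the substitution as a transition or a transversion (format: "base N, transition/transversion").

base 12, transition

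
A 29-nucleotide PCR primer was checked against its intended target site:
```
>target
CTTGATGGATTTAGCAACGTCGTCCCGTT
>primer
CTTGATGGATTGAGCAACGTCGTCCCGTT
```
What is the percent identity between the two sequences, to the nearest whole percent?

97%

Mismatch at position 12 (1-based): 1 of 29.
Identical positions: 28/29 = 96.55% → 97%.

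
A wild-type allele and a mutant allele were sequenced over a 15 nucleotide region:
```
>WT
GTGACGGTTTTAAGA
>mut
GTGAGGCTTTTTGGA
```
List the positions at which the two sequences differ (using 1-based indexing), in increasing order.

Differences at position 5 (C→G), position 7 (G→C), position 12 (A→T), position 13 (A→G).

5, 7, 12, 13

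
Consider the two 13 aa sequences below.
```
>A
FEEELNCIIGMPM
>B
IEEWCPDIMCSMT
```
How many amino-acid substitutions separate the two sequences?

10

The sequences differ at positions 1, 4, 5, 6, 7, 9, 10, 11, 12, 13 (1-based) — 10 in total.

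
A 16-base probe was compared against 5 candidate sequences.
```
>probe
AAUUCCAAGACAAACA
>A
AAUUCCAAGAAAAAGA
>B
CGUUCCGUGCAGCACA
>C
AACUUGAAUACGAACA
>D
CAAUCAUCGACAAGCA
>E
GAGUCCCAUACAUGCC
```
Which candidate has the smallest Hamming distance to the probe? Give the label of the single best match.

Hamming distances to probe — A: 2; B: 8; C: 5; D: 6; E: 7.
Smallest is A with 2 mismatches.

A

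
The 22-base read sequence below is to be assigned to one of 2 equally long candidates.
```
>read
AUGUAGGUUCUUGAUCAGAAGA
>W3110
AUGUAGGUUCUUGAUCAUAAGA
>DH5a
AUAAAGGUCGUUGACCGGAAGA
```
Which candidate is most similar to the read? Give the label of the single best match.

W3110

W3110 differs at 1 site; DH5a differs at 6 sites. The closest is W3110.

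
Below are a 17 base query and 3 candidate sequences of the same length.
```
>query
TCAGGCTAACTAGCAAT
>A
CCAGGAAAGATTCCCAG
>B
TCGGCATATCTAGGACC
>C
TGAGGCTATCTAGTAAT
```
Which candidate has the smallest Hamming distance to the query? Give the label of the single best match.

Hamming distances to query — A: 9; B: 7; C: 3.
Smallest is C with 3 mismatches.

C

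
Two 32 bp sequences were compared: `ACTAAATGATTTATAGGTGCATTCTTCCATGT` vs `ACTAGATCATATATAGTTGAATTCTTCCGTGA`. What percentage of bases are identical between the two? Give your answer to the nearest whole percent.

78%

7 positions differ (5, 8, 11, 17, 20, 29, 32), so 25 of 32 match: 25/32 = 78.12%.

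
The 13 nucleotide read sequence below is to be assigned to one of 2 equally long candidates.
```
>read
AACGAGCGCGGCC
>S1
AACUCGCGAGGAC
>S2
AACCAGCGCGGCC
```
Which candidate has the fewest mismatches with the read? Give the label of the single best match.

S1 differs at 4 positions; S2 differs at 1 position. The closest is S2.

S2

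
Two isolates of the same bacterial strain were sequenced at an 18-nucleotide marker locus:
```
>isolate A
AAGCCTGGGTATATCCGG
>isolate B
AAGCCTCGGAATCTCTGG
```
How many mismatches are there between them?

The sequences differ at sites 7, 10, 13, 16 (1-based) — 4 in total.

4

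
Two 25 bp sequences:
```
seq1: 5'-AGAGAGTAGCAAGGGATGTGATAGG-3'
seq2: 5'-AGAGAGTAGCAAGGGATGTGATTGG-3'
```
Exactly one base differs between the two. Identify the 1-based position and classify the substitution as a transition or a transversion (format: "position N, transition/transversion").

The sequences differ only at position 23: A→T (purine→pyrimidine), a transversion.

position 23, transversion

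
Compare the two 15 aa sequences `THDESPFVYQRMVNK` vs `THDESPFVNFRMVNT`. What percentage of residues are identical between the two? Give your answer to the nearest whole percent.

3 positions differ (9, 10, 15), so 12 of 15 match: 12/15 = 80%.

80%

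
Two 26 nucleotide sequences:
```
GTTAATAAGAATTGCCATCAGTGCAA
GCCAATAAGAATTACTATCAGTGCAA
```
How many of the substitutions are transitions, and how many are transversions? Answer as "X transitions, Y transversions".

4 transitions, 0 transversions

Transitions (purine↔purine or pyrimidine↔pyrimidine): 2 T→C, 3 T→C, 14 G→A, 16 C→T.
Transversions (purine↔pyrimidine): none.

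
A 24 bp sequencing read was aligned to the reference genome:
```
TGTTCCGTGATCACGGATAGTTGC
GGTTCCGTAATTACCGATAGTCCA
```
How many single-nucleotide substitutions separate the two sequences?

7

Comparing position by position, 7 bases differ: 1 (T/G), 9 (G/A), 12 (C/T), 15 (G/C), 22 (T/C), 23 (G/C), 24 (C/A).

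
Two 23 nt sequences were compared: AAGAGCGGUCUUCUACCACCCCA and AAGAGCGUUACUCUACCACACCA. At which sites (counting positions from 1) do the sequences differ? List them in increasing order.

8, 10, 11, 20

Differences at site 8 (G→U), site 10 (C→A), site 11 (U→C), site 20 (C→A).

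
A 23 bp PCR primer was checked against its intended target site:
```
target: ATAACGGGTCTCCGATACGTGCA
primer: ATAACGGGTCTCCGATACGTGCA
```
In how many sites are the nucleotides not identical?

The two sequences are identical at every position.

0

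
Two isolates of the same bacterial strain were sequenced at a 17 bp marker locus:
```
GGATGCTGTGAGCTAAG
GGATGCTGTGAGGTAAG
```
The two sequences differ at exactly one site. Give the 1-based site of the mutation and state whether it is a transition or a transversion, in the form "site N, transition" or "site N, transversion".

The sequences differ only at site 13: C→G (pyrimidine→purine), a transversion.

site 13, transversion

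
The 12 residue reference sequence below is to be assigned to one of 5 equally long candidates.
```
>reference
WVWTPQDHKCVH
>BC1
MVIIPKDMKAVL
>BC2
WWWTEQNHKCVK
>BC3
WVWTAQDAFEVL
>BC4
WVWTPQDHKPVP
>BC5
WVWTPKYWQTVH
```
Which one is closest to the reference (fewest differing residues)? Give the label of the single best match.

Hamming distances to reference — BC1: 7; BC2: 4; BC3: 5; BC4: 2; BC5: 5.
Smallest is BC4 with 2 mismatches.

BC4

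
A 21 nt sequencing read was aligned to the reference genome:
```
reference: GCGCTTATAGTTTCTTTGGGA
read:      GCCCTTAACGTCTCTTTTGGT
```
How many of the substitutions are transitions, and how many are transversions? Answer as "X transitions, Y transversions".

1 transition, 5 transversions

Mismatches (1-based):
site 3: G→C (purine→pyrimidine, transversion)
site 8: T→A (pyrimidine→purine, transversion)
site 9: A→C (purine→pyrimidine, transversion)
site 12: T→C (pyrimidine→pyrimidine, transition)
site 18: G→T (purine→pyrimidine, transversion)
site 21: A→T (purine→pyrimidine, transversion)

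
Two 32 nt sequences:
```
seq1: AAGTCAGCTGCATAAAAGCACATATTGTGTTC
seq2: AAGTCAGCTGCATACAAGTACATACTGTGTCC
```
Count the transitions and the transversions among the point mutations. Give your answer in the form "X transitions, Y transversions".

3 transitions, 1 transversion

Transitions (purine↔purine or pyrimidine↔pyrimidine): 19 C→T, 25 T→C, 31 T→C.
Transversions (purine↔pyrimidine): 15 A→C.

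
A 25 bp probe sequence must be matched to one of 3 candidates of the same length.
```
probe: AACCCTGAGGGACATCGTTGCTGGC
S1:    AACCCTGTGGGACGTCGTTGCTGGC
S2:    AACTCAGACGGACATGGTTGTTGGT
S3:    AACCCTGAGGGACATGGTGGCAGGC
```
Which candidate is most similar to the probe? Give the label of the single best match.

S1

Hamming distances to probe — S1: 2; S2: 6; S3: 3.
Smallest is S1 with 2 mismatches.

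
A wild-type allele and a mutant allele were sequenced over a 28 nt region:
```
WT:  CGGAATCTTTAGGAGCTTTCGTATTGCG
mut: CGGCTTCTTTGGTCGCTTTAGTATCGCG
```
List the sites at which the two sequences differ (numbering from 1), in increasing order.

4, 5, 11, 13, 14, 20, 25

Scanning 1-based: 4: A/C; 5: A/T; 11: A/G; 13: G/T; 14: A/C; 20: C/A; 25: T/C.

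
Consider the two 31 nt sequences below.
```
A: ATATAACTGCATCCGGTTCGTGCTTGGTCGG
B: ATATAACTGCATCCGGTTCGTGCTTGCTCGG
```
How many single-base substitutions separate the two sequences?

The sequences differ at positions 27 (1-based) — 1 in total.

1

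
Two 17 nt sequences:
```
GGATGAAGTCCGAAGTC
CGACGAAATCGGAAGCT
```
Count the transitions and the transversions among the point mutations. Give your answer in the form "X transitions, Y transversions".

Mismatches (1-based):
site 1: G→C (purine→pyrimidine, transversion)
site 4: T→C (pyrimidine→pyrimidine, transition)
site 8: G→A (purine→purine, transition)
site 11: C→G (pyrimidine→purine, transversion)
site 16: T→C (pyrimidine→pyrimidine, transition)
site 17: C→T (pyrimidine→pyrimidine, transition)

4 transitions, 2 transversions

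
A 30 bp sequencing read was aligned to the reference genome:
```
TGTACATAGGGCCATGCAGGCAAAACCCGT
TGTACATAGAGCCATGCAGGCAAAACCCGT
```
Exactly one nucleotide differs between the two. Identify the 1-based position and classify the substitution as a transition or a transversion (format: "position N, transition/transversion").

position 10, transition

Position 10 changes G→A. G is a purine and A is a purine, so this is a transition.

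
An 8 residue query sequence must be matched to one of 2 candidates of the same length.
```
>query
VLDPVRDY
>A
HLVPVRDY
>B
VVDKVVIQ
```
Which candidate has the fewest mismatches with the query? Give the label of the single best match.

A

A differs at 2 residues; B differs at 5 residues. The closest is A.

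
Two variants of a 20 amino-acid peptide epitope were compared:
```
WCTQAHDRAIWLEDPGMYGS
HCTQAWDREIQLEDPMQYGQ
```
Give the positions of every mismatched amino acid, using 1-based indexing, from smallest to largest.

Differences at position 1 (W→H), position 6 (H→W), position 9 (A→E), position 11 (W→Q), position 16 (G→M), position 17 (M→Q), position 20 (S→Q).

1, 6, 9, 11, 16, 17, 20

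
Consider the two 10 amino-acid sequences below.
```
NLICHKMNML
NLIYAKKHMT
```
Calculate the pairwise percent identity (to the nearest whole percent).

50%

5 positions differ (4, 5, 7, 8, 10), so 5 of 10 match: 5/10 = 50%.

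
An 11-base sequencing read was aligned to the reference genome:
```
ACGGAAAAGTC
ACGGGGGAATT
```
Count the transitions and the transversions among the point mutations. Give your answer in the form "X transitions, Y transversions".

5 transitions, 0 transversions

Transitions (purine↔purine or pyrimidine↔pyrimidine): 5 A→G, 6 A→G, 7 A→G, 9 G→A, 11 C→T.
Transversions (purine↔pyrimidine): none.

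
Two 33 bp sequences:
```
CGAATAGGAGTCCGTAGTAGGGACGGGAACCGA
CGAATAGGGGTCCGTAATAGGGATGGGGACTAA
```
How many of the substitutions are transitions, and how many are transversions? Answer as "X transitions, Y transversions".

6 transitions, 0 transversions

Transitions (purine↔purine or pyrimidine↔pyrimidine): 9 A→G, 17 G→A, 24 C→T, 28 A→G, 31 C→T, 32 G→A.
Transversions (purine↔pyrimidine): none.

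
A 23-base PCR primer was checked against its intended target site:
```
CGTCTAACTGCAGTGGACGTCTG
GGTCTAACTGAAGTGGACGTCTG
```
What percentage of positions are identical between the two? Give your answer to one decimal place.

91.3%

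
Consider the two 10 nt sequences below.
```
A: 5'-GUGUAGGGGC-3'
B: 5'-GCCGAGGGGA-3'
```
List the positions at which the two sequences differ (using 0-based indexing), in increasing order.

1, 2, 3, 9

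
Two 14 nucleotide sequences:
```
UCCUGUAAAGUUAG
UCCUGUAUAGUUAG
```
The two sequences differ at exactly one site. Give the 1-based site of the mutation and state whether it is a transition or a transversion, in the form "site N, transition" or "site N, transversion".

site 8, transversion

The sequences differ only at site 8: A→U (purine→pyrimidine), a transversion.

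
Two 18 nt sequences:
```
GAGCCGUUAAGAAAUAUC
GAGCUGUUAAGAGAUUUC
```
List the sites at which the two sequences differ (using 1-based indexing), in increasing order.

5, 13, 16

Differences at site 5 (C→U), site 13 (A→G), site 16 (A→U).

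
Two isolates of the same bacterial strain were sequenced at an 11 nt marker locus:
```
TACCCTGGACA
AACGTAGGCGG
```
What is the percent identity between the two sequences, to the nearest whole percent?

Mismatches at positions 1, 4, 5, 6, 9, 10, 11 (1-based): 7 of 11.
Identical positions: 4/11 = 36.36% → 36%.

36%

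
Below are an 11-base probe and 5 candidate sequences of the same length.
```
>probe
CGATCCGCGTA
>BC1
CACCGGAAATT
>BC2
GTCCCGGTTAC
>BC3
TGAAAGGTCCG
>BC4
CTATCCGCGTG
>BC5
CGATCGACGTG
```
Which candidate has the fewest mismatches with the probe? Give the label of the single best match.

BC1 differs at 9 sites; BC2 differs at 9 sites; BC3 differs at 8 sites; BC4 differs at 2 sites; BC5 differs at 3 sites. The closest is BC4.

BC4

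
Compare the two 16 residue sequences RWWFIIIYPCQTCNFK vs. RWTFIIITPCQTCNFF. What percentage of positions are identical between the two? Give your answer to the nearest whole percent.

81%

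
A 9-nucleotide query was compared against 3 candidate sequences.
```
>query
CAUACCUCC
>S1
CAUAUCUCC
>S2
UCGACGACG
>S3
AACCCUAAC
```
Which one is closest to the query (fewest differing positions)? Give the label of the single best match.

S1

S1 differs at 1 position; S2 differs at 6 positions; S3 differs at 6 positions. The closest is S1.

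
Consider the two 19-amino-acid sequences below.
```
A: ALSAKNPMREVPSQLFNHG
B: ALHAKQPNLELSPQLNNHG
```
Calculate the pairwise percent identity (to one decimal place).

Mismatches at positions 3, 6, 8, 9, 11, 12, 13, 16 (1-based): 8 of 19.
Identical positions: 11/19 = 57.89% → 57.9%.

57.9%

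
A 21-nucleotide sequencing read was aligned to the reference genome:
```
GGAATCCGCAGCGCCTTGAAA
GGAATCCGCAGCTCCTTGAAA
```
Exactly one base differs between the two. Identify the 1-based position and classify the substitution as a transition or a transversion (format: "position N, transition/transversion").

position 13, transversion

The sequences differ only at position 13: G→T (purine→pyrimidine), a transversion.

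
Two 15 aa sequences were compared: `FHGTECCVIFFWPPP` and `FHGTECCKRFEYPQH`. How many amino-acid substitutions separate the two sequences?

Comparing position by position, 6 positions differ: 8 (V/K), 9 (I/R), 11 (F/E), 12 (W/Y), 14 (P/Q), 15 (P/H).

6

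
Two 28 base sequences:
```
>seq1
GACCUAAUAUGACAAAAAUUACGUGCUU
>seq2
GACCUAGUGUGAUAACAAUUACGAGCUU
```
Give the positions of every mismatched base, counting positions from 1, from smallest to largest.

Differences at position 7 (A→G), position 9 (A→G), position 13 (C→U), position 16 (A→C), position 24 (U→A).

7, 9, 13, 16, 24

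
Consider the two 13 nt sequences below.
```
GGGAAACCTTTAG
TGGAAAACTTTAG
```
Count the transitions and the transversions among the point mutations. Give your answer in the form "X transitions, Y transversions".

Transitions (purine↔purine or pyrimidine↔pyrimidine): none.
Transversions (purine↔pyrimidine): 1 G→T, 7 C→A.

0 transitions, 2 transversions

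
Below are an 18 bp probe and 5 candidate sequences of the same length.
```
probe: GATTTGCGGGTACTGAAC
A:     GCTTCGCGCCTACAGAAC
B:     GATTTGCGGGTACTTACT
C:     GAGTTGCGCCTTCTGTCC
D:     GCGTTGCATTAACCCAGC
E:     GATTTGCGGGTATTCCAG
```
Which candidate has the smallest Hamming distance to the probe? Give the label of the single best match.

A differs at 5 bases; B differs at 3 bases; C differs at 6 bases; D differs at 9 bases; E differs at 4 bases. The closest is B.

B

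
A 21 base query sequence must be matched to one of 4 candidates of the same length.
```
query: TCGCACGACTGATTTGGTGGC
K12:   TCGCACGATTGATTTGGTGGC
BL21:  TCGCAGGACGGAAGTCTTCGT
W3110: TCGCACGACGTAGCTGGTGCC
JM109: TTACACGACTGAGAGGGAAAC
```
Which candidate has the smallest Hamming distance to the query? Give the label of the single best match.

K12 differs at 1 base; BL21 differs at 8 bases; W3110 differs at 5 bases; JM109 differs at 8 bases. The closest is K12.

K12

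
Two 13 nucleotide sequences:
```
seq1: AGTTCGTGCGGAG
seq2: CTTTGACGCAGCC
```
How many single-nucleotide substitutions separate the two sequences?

8

The sequences differ at positions 1, 2, 5, 6, 7, 10, 12, 13 (1-based) — 8 in total.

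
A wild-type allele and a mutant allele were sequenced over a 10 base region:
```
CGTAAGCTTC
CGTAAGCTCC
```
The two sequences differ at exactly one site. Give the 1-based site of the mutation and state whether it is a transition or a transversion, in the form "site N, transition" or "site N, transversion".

site 9, transition

The sequences differ only at site 9: T→C (pyrimidine→pyrimidine), a transition.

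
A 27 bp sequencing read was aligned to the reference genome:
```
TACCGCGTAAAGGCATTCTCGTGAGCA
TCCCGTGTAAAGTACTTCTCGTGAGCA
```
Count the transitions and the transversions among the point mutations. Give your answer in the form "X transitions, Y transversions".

Mismatches (1-based):
base 2: A→C (purine→pyrimidine, transversion)
base 6: C→T (pyrimidine→pyrimidine, transition)
base 13: G→T (purine→pyrimidine, transversion)
base 14: C→A (pyrimidine→purine, transversion)
base 15: A→C (purine→pyrimidine, transversion)

1 transition, 4 transversions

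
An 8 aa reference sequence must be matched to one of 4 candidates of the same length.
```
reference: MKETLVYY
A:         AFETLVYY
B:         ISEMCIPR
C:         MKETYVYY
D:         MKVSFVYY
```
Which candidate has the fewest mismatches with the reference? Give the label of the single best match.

Hamming distances to reference — A: 2; B: 7; C: 1; D: 3.
Smallest is C with 1 mismatch.

C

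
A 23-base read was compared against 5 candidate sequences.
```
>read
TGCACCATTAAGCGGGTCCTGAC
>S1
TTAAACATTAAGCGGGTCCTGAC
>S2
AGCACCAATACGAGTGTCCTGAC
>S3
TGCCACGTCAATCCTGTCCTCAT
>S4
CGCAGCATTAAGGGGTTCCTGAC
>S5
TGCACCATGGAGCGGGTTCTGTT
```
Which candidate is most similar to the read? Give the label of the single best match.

S1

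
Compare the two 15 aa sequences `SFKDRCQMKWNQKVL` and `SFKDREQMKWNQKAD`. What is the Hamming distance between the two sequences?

3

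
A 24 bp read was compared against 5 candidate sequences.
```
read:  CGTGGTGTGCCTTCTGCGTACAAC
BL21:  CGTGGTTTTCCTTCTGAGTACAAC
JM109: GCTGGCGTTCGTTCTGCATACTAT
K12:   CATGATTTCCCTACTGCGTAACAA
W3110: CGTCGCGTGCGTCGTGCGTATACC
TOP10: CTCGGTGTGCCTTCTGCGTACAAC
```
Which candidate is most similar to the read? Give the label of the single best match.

BL21 differs at 3 positions; JM109 differs at 8 positions; K12 differs at 8 positions; W3110 differs at 7 positions; TOP10 differs at 2 positions. The closest is TOP10.

TOP10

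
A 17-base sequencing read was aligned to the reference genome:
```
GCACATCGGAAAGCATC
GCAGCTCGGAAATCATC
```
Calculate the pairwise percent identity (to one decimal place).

82.4%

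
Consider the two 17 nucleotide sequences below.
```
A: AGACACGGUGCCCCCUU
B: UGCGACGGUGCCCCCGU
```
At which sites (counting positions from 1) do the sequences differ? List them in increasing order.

1, 3, 4, 16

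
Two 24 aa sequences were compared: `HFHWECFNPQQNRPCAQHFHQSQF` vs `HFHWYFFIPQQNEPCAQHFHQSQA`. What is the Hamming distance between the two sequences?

Mismatches (1-based): position 5: E→Y; position 6: C→F; position 8: N→I; position 13: R→E; position 24: F→A.

5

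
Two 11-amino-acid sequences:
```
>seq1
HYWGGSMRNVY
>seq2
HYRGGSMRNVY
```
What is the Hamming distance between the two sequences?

1

Comparing position by position, 1 position differs: 3 (W/R).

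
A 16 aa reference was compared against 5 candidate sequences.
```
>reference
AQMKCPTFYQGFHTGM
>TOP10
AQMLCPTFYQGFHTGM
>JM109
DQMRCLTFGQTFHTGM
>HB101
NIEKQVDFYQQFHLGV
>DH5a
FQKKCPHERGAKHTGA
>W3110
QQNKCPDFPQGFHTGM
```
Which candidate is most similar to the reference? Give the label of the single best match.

TOP10

TOP10 differs at 1 position; JM109 differs at 5 positions; HB101 differs at 9 positions; DH5a differs at 9 positions; W3110 differs at 4 positions. The closest is TOP10.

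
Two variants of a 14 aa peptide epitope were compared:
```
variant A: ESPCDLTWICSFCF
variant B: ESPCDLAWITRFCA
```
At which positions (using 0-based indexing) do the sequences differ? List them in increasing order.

Differences at position 6 (T→A), position 9 (C→T), position 10 (S→R), position 13 (F→A).

6, 9, 10, 13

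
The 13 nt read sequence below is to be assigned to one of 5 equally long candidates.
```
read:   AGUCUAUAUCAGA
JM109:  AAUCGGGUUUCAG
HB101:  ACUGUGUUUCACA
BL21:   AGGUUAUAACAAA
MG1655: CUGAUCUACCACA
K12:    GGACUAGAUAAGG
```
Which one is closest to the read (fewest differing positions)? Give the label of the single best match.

BL21

JM109 differs at 9 positions; HB101 differs at 5 positions; BL21 differs at 4 positions; MG1655 differs at 7 positions; K12 differs at 5 positions. The closest is BL21.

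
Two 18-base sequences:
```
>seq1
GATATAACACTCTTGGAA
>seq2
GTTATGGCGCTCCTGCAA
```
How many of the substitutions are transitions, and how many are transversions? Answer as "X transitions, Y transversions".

4 transitions, 2 transversions

Mismatches (1-based):
site 2: A→T (purine→pyrimidine, transversion)
site 6: A→G (purine→purine, transition)
site 7: A→G (purine→purine, transition)
site 9: A→G (purine→purine, transition)
site 13: T→C (pyrimidine→pyrimidine, transition)
site 16: G→C (purine→pyrimidine, transversion)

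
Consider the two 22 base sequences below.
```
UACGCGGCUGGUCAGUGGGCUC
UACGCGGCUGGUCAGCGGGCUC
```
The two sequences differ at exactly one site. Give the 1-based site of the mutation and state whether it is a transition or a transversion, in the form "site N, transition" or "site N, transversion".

site 16, transition

The sequences differ only at site 16: U→C (pyrimidine→pyrimidine), a transition.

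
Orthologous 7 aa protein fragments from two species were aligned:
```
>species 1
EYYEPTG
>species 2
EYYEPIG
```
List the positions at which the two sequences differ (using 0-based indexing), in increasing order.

5

Scanning 0-based: 5: T/I.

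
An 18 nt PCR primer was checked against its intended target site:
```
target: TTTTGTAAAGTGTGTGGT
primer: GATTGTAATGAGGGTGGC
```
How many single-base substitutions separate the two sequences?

The sequences differ at bases 1, 2, 9, 11, 13, 18 (1-based) — 6 in total.

6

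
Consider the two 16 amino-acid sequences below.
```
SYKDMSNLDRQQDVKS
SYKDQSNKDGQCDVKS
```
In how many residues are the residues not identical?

The sequences differ at residues 5, 8, 10, 12 (1-based) — 4 in total.

4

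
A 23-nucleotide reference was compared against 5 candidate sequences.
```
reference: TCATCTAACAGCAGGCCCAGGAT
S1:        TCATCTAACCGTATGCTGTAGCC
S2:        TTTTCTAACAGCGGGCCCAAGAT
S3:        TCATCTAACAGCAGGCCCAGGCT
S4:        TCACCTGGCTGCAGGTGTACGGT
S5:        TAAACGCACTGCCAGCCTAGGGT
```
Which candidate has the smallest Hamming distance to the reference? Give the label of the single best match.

S1 differs at 9 sites; S2 differs at 4 sites; S3 differs at 1 site; S4 differs at 9 sites; S5 differs at 9 sites. The closest is S3.

S3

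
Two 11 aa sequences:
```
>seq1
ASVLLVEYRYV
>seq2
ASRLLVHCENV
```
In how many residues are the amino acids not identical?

Comparing position by position, 5 residues differ: 3 (V/R), 7 (E/H), 8 (Y/C), 9 (R/E), 10 (Y/N).

5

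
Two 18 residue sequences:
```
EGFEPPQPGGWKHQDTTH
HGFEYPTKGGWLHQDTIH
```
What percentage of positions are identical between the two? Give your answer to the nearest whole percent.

67%

Mismatches at positions 1, 5, 7, 8, 12, 17 (1-based): 6 of 18.
Identical positions: 12/18 = 66.67% → 67%.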